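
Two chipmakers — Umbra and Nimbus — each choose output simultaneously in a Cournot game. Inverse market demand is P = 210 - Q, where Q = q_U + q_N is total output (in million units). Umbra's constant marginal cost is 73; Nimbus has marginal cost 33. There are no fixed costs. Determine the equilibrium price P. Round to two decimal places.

105.33

Umbra's profit: π_U = (210 - Q)q_U - (73q_U). Setting ∂π_U/∂q_U = 0: 137 - 2q_U - (q_N) = 0.
Nimbus's first-order condition: 177 - 2q_N - (q_U) = 0.
Rearranging gives the reaction functions q_U = (137 - q_N)/2 and q_N = (177 - q_U)/2.
Solving the pair: q_U = 97/3, q_N = 217/3.
Total output Q = 314/3, so price P = 210 - 314/3 = 316/3.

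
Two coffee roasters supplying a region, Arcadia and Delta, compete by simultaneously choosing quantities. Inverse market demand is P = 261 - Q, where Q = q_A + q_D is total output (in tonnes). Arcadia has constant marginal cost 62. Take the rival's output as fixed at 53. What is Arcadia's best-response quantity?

With the rival's output fixed at 53, Arcadia's profit is π_A = (261 - 53 - q_A)q_A - (62q_A) = (208 - q_A)q_A - (62q_A).
∂π_A/∂q_A = 146 - 2q_A = 0, so q_A = 73.

73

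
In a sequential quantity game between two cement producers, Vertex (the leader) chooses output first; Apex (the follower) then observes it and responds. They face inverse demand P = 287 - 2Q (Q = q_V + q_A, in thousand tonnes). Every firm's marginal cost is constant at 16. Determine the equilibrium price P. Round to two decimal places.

Solve by backward induction. Given q_V, the follower Apex maximises π_A = (287 - 2q_V - 2q_A)q_A - 16q_A.
Setting the follower's marginal profit to zero, 271 - 2q_V - 4q_A = 0, i.e. q_A = (271 - 2q_V)/4.
The leader anticipates this reaction. Substituting into P = 287 - 2Q gives P = 303/2 - q_V, so π_V = (303/2 - q_V)q_V - 16q_V.
The leader's first-order condition 271/2 - 2q_V = 0 yields q_V = 271/4.
Then q_A = (271 - 2·(271/4))/4 = 271/8.
Total output Q = 813/8, so price P = 287 - 2·(813/8) = 335/4.

83.75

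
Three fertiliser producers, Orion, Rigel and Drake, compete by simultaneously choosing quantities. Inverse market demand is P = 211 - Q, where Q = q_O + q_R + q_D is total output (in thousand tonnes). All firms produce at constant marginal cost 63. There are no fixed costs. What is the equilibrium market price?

Each firm earns π_i = (211 - Q)q_i - 63q_i.
Setting ∂π_i/∂q_i = 0 with rivals' quantities fixed: 148 - 2q_i - Σ_{j≠i} q_j = 0.
By symmetry each firm produces the same amount; substituting Σ_{j≠i} q_j = 2q_i yields q_i = 148/4 = 37.
Total output Q = 111, so price P = 211 - 111 = 100.

100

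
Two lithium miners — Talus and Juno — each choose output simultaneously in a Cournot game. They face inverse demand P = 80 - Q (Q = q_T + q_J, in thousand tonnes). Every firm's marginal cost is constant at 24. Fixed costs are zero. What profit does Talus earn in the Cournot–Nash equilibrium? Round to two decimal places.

348.44

Each firm earns π_i = (80 - Q)q_i - 24q_i.
Setting ∂π_i/∂q_i = 0 with rivals' quantities fixed: 56 - 2q_i - q_j = 0.
With identical firms every q_j equals q_i, so q_j = q_i and 56 = 3q_i, giving q_i = 56/3.
Price P = 80 - 112/3 = 128/3.
Talus's profit: (128/3 - 24)·(56/3) = 348.4444.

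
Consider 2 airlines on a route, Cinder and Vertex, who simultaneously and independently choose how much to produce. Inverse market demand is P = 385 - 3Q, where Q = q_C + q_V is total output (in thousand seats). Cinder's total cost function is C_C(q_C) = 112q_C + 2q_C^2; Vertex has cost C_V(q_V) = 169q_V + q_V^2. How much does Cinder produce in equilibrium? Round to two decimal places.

Cinder's profit: π_C = (385 - 3Q)q_C - (112q_C + 2q_C²). Setting ∂π_C/∂q_C = 0: 273 - 10q_C - 3(q_V) = 0.
Vertex's profit: π_V = (385 - 3Q)q_V - (169q_V + q_V²). Setting ∂π_V/∂q_V = 0: 216 - 8q_V - 3(q_C) = 0.
Rearranging gives the reaction functions q_C = (273 - 3q_V)/10 and q_V = (216 - 3q_C)/8.
Substituting one into the other gives q_C = 1536/71 and q_V = 1341/71.

21.63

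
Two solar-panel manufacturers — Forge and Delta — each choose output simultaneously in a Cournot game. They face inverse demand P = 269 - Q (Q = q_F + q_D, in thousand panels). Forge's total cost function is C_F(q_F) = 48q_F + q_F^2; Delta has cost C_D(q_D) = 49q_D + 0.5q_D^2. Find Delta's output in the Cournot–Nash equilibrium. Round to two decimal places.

Forge's profit: π_F = (269 - Q)q_F - (48q_F + q_F²). Setting ∂π_F/∂q_F = 0: 221 - 4q_F - (q_D) = 0.
Delta's profit: π_D = (269 - Q)q_D - (49q_D + (1/2)q_D²). Setting ∂π_D/∂q_D = 0: 220 - 3q_D - (q_F) = 0.
So q_F = (221 - q_D)/4 and q_D = (220 - q_F)/3.
Solving the pair: q_F = 443/11, q_D = 659/11.

59.91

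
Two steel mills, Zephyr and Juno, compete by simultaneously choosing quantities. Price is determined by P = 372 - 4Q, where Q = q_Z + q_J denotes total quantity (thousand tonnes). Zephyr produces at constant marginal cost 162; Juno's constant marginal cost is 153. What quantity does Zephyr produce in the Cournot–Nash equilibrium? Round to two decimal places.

16.75

Zephyr's profit: π_Z = (372 - 4Q)q_Z - (162q_Z). Setting ∂π_Z/∂q_Z = 0: 210 - 8q_Z - 4(q_J) = 0.
Juno's first-order condition: 219 - 8q_J - 4(q_Z) = 0.
Best responses: q_Z = (210 - 4q_J)/8, q_J = (219 - 4q_Z)/8.
Substituting one into the other gives q_Z = 67/4 and q_J = 19.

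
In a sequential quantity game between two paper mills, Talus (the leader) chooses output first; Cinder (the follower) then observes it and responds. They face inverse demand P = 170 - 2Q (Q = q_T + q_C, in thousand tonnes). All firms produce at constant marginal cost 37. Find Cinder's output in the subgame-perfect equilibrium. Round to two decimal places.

The follower Cinder best-responds to any q_T: π_C = (170 - 2Q)q_C - 37q_C.
Setting the follower's marginal profit to zero, 133 - 2q_T - 4q_C = 0, i.e. q_C = (133 - 2q_T)/4.
The leader anticipates this reaction. Substituting into P = 170 - 2Q gives P = 207/2 - q_T, so π_T = (207/2 - q_T)q_T - 37q_T.
The leader's first-order condition 133/2 - 2q_T = 0 yields q_T = 133/4.
Then q_C = (133 - 2·(133/4))/4 = 133/8.

16.63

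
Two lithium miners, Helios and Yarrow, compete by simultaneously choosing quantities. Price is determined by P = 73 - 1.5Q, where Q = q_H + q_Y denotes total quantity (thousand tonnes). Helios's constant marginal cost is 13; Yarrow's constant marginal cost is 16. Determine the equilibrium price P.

34

Helios's profit: π_H = (73 - 1.5Q)q_H - (13q_H). Setting ∂π_H/∂q_H = 0: 60 - 3q_H - (3/2)(q_Y) = 0.
Yarrow's first-order condition: 57 - 3q_Y - (3/2)(q_H) = 0.
Best responses: q_H = (60 - (3/2)q_Y)/3, q_Y = (57 - (3/2)q_H)/3.
Substituting one into the other gives q_H = 14 and q_Y = 12.
Total output Q = 26, so price P = 73 - (3/2)·26 = 34.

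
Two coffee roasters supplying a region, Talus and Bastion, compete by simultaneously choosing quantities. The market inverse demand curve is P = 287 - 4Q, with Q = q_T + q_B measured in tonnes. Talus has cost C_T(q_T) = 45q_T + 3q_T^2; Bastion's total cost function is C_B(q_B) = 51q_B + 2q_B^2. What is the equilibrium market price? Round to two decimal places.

Talus's profit: π_T = (287 - 4Q)q_T - (45q_T + 3q_T²). Setting ∂π_T/∂q_T = 0: 242 - 14q_T - 4(q_B) = 0.
Bastion's profit: π_B = (287 - 4Q)q_B - (51q_B + 2q_B²). Setting ∂π_B/∂q_B = 0: 236 - 12q_B - 4(q_T) = 0.
So q_T = (242 - 4q_B)/14 and q_B = (236 - 4q_T)/12.
Solving the pair: q_T = 245/19, q_B = 292/19.
Total output Q = 537/19, so price P = 287 - 4·(537/19) = 173.9474.

173.95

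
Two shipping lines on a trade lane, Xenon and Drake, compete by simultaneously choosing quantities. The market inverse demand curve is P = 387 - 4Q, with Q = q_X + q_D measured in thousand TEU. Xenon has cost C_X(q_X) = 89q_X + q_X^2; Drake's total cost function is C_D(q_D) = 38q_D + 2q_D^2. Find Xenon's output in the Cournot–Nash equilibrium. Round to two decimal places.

20.96

Xenon's profit: π_X = (387 - 4Q)q_X - (89q_X + q_X²). Setting ∂π_X/∂q_X = 0: 298 - 10q_X - 4(q_D) = 0.
Drake's profit: π_D = (387 - 4Q)q_D - (38q_D + 2q_D²). Setting ∂π_D/∂q_D = 0: 349 - 12q_D - 4(q_X) = 0.
Rearranging gives the reaction functions q_X = (298 - 4q_D)/10 and q_D = (349 - 4q_X)/12.
Solving the pair: q_X = 545/26, q_D = 1149/52.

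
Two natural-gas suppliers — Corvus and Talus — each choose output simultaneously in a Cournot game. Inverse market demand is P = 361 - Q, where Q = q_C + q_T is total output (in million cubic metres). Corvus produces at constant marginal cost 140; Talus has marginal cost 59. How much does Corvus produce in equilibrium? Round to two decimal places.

Corvus's profit: π_C = (361 - Q)q_C - (140q_C). Setting ∂π_C/∂q_C = 0: 221 - 2q_C - (q_T) = 0.
Talus's profit: π_T = (361 - Q)q_T - (59q_T). Setting ∂π_T/∂q_T = 0: 302 - 2q_T - (q_C) = 0.
So q_C = (221 - q_T)/2 and q_T = (302 - q_C)/2.
Solving the pair: q_C = 140/3, q_T = 383/3.

46.67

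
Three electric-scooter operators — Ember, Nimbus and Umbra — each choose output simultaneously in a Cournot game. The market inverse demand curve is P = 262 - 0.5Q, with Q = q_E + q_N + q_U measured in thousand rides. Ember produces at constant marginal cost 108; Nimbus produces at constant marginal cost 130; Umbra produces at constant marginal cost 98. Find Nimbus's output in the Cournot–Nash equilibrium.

Ember's profit: π_E = (262 - 0.5Q)q_E - (108q_E). Setting ∂π_E/∂q_E = 0: 154 - q_E - (1/2)(q_N + q_U) = 0.
Nimbus's profit: π_N = (262 - 0.5Q)q_N - (130q_N). Setting ∂π_N/∂q_N = 0: 132 - q_N - (1/2)(q_E + q_U) = 0.
Umbra's first-order condition: 164 - q_U - (1/2)(q_E + q_N) = 0.
Adding the 3 conditions: 450 − Q − Q = 0, i.e. Q = 225.
Back-substituting: q_E = (154 − 225/2)/(1/2) = 83, q_N = (132 − 225/2)/(1/2) = 39, q_U = (164 − 225/2)/(1/2) = 103.

39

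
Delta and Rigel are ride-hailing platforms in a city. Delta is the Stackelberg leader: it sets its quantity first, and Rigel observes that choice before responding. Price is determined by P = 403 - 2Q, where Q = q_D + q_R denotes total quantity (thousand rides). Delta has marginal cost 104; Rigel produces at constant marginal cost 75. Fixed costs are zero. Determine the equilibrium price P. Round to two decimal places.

The follower Rigel best-responds to any q_D: π_R = (403 - 2Q)q_R - 75q_R.
∂π_R/∂q_R = 328 - 2q_D - 4q_R = 0 gives the reaction function q_R = (328 - 2q_D)/4.
Delta substitutes q_R(q_D) into its own profit: π_D = q_D(403 - 2q_D - (328 - 2q_D)/2) - 104q_D = (239 - q_D)q_D - 104q_D.
Maximising: ∂π_D/∂q_D = 135 - 2q_D = 0, giving q_D = 135/2.
Then q_R = (328 - 2·(135/2))/4 = 193/4.
Total output Q = 463/4, so price P = 403 - 2·(463/4) = 343/2.

171.50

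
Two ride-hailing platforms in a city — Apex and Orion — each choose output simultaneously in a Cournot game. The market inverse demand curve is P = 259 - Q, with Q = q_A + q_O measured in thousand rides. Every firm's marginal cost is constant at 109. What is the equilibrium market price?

159

A representative firm's profit is π_i = q_i(259 - Q) - 109q_i.
First-order condition (treating rivals' output as given): 150 - 2q_i - q_j = 0.
By symmetry each firm produces the same amount; substituting q_j = q_i yields q_i = 150/3 = 50.
Total output Q = 100, so price P = 259 - 100 = 159.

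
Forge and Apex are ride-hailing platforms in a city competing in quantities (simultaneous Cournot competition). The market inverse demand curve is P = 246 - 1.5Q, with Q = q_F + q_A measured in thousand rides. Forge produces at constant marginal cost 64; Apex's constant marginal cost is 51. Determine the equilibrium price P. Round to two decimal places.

Forge's profit: π_F = (246 - 1.5Q)q_F - (64q_F). Setting ∂π_F/∂q_F = 0: 182 - 3q_F - (3/2)(q_A) = 0.
Apex's profit: π_A = (246 - 1.5Q)q_A - (51q_A). Setting ∂π_A/∂q_A = 0: 195 - 3q_A - (3/2)(q_F) = 0.
So q_F = (182 - (3/2)q_A)/3 and q_A = (195 - (3/2)q_F)/3.
Substituting one into the other gives q_F = 338/9 and q_A = 416/9.
Total output Q = 754/9, so price P = 246 - (3/2)·(754/9) = 361/3.

120.33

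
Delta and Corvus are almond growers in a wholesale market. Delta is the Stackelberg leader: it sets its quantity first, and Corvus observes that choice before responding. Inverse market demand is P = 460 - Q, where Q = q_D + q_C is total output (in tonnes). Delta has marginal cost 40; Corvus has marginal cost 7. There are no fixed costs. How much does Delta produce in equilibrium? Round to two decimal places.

193.50

Solve by backward induction. Given q_D, the follower Corvus maximises π_C = (460 - q_D - q_C)q_C - 7q_C.
∂π_C/∂q_C = 453 - q_D - 2q_C = 0 gives the reaction function q_C = (453 - q_D)/2.
The leader anticipates this reaction. Substituting into P = 460 - Q gives P = 467/2 - (1/2)q_D, so π_D = (467/2 - (1/2)q_D)q_D - 40q_D.
Maximising: ∂π_D/∂q_D = 387/2 - q_D = 0, giving q_D = 387/2.
Then q_C = (453 - 387/2)/2 = 519/4.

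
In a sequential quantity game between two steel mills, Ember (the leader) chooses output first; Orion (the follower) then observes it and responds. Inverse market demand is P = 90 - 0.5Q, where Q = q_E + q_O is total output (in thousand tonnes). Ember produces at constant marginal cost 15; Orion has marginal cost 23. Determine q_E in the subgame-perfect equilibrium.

Solve by backward induction. Given q_E, the follower Orion maximises π_O = (90 - (1/2)q_E - (1/2)q_O)q_O - 23q_O.
Setting the follower's marginal profit to zero, 67 - (1/2)q_E - q_O = 0, i.e. q_O = (67 - (1/2)q_E).
Ember substitutes q_O(q_E) into its own profit: π_E = q_E(90 - (1/2)q_E - (67 - (1/2)q_E)/2) - 15q_E = (113/2 - (1/4)q_E)q_E - 15q_E.
The leader's first-order condition 83/2 - (1/2)q_E = 0 yields q_E = 83.
Then q_O = (67 - (1/2)·83) = 51/2.

83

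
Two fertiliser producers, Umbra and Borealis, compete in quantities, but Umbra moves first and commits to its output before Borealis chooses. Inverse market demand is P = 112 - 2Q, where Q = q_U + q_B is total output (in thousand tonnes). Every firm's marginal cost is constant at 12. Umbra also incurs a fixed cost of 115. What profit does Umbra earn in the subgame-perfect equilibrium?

510

The follower Borealis best-responds to any q_U: π_B = (112 - 2Q)q_B - 12q_B.
∂π_B/∂q_B = 100 - 2q_U - 4q_B = 0 gives the reaction function q_B = (100 - 2q_U)/4.
Umbra substitutes q_B(q_U) into its own profit: π_U = q_U(112 - 2q_U - (100 - 2q_U)/2) - 12q_U = (62 - q_U)q_U - 12q_U.
The leader's first-order condition 50 - 2q_U = 0 yields q_U = 25.
Then q_B = (100 - 2·25)/4 = 25/2.
Price P = 112 - 2·(75/2) = 37.
Umbra's profit: (37 - 12)·25 - 115 = 510.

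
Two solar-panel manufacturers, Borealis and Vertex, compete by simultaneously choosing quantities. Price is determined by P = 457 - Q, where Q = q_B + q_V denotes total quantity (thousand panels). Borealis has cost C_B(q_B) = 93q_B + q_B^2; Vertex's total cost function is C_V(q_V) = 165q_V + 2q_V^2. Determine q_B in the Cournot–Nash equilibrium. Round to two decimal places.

82.26

Borealis's profit: π_B = (457 - Q)q_B - (93q_B + q_B²). Setting ∂π_B/∂q_B = 0: 364 - 4q_B - (q_V) = 0.
Vertex's first-order condition: 292 - 6q_V - (q_B) = 0.
So q_B = (364 - q_V)/4 and q_V = (292 - q_B)/6.
Substituting one into the other gives q_B = 1892/23 and q_V = 804/23.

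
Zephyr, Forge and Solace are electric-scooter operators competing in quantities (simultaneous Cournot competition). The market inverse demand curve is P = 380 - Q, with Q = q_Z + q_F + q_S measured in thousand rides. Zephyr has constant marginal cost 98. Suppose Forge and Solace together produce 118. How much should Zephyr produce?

With rivals' combined output fixed at 118, Zephyr's profit is π_Z = (380 - 118 - q_Z)q_Z - (98q_Z) = (262 - q_Z)q_Z - (98q_Z).
∂π_Z/∂q_Z = 164 - 2q_Z = 0, so q_Z = 82.

82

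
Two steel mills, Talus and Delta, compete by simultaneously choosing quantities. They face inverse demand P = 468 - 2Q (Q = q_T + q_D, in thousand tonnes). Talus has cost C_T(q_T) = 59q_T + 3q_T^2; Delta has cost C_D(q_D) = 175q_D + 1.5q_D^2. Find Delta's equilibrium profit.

Talus's profit: π_T = (468 - 2Q)q_T - (59q_T + 3q_T²). Setting ∂π_T/∂q_T = 0: 409 - 10q_T - 2(q_D) = 0.
Delta's profit: π_D = (468 - 2Q)q_D - (175q_D + (3/2)q_D²). Setting ∂π_D/∂q_D = 0: 293 - 7q_D - 2(q_T) = 0.
Best responses: q_T = (409 - 2q_D)/10, q_D = (293 - 2q_T)/7.
Substituting one into the other gives q_T = 69/2 and q_D = 32.
Price P = 468 - 2·(133/2) = 335.
Delta's profit: 335·32 - 175·32 - (3/2)·32² = 3584.

3584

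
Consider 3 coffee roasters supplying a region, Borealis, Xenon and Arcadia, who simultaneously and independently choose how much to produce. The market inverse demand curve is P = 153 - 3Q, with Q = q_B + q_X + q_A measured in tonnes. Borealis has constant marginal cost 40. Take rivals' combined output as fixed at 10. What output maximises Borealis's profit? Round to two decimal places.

With rivals' combined output fixed at 10, Borealis's profit is π_B = (153 - 3·10 - 3q_B)q_B - (40q_B) = (123 - 3q_B)q_B - (40q_B).
∂π_B/∂q_B = 83 - 6q_B = 0, so q_B = 83/6.

13.83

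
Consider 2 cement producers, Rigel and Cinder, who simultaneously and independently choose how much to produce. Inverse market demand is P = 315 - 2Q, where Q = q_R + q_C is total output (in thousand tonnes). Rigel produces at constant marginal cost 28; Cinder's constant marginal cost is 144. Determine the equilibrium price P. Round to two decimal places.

162.33

Rigel's profit: π_R = (315 - 2Q)q_R - (28q_R). Setting ∂π_R/∂q_R = 0: 287 - 4q_R - 2(q_C) = 0.
Cinder's first-order condition: 171 - 4q_C - 2(q_R) = 0.
Best responses: q_R = (287 - 2q_C)/4, q_C = (171 - 2q_R)/4.
Substituting one into the other gives q_R = 403/6 and q_C = 55/6.
Total output Q = 229/3, so price P = 315 - 2·(229/3) = 487/3.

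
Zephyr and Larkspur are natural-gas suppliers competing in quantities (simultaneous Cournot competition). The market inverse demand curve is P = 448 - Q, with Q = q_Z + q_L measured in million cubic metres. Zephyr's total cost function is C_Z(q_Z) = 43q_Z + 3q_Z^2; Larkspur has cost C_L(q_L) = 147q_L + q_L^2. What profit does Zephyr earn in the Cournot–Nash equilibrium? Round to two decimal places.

Zephyr's profit: π_Z = (448 - Q)q_Z - (43q_Z + 3q_Z²). Setting ∂π_Z/∂q_Z = 0: 405 - 8q_Z - (q_L) = 0.
Larkspur's profit: π_L = (448 - Q)q_L - (147q_L + q_L²). Setting ∂π_L/∂q_L = 0: 301 - 4q_L - (q_Z) = 0.
Rearranging gives the reaction functions q_Z = (405 - q_L)/8 and q_L = (301 - q_Z)/4.
Substituting one into the other gives q_Z = 1319/31 and q_L = 64.6129.
Price P = 448 - 107.1613 = 340.8387.
Zephyr's profit: 340.8387·(1319/31) - 43·(1319/31) - 3(1319/31)² = 7241.4610.

7241.46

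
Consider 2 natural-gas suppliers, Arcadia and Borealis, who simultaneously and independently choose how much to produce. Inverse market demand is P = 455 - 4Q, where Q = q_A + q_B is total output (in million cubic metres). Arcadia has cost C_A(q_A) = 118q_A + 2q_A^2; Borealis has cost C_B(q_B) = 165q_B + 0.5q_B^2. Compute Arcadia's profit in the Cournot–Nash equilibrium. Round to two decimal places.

Arcadia's profit: π_A = (455 - 4Q)q_A - (118q_A + 2q_A²). Setting ∂π_A/∂q_A = 0: 337 - 12q_A - 4(q_B) = 0.
Borealis's first-order condition: 290 - 9q_B - 4(q_A) = 0.
Rearranging gives the reaction functions q_A = (337 - 4q_B)/12 and q_B = (290 - 4q_A)/9.
Substituting one into the other gives q_A = 1873/92 and q_B = 533/23.
Price P = 455 - 4·43.5326 = 280.8696.
Arcadia's profit: 280.8696·(1873/92) - 118·(1873/92) - 2(1873/92)² = 2486.8589.

2486.86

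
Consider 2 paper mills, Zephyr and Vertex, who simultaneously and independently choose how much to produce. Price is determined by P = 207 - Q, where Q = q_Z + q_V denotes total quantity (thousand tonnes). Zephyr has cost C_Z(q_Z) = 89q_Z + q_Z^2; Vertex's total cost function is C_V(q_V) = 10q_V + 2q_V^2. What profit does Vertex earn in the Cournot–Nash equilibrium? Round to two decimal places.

2545.75

Zephyr's profit: π_Z = (207 - Q)q_Z - (89q_Z + q_Z²). Setting ∂π_Z/∂q_Z = 0: 118 - 4q_Z - (q_V) = 0.
Vertex's first-order condition: 197 - 6q_V - (q_Z) = 0.
So q_Z = (118 - q_V)/4 and q_V = (197 - q_Z)/6.
Substituting one into the other gives q_Z = 511/23 and q_V = 670/23.
Price P = 207 - 1181/23 = 155.6522.
Vertex's profit: 155.6522·(670/23) - 10·(670/23) - 2(670/23)² = 2545.7467.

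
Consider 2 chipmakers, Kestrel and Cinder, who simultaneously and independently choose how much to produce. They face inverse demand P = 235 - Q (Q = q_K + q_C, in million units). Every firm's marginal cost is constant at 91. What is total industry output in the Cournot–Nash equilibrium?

96

Each firm earns π_i = (235 - Q)q_i - 91q_i.
First-order condition (treating rivals' output as given): 144 - 2q_i - q_j = 0.
With identical firms every q_j equals q_i, so q_j = q_i and 144 = 3q_i, giving q_i = 48.
Total output Q = 48 + 48 = 96.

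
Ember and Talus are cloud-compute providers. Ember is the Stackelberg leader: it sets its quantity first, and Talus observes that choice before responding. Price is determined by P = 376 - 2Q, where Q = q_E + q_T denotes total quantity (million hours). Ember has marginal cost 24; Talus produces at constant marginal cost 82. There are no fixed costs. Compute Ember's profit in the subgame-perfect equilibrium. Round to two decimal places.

10506.25

Solve by backward induction. Given q_E, the follower Talus maximises π_T = (376 - 2q_E - 2q_T)q_T - 82q_T.
∂π_T/∂q_T = 294 - 2q_E - 4q_T = 0 gives the reaction function q_T = (294 - 2q_E)/4.
The leader anticipates this reaction. Substituting into P = 376 - 2Q gives P = 229 - q_E, so π_E = (229 - q_E)q_E - 24q_E.
Leader FOC: 205 - 2q_E = 0, so q_E = 205/2.
Then q_T = (294 - 2·(205/2))/4 = 89/4.
Price P = 376 - 2·(499/4) = 253/2.
Ember's profit: (253/2 - 24)·(205/2) = 10506.2500.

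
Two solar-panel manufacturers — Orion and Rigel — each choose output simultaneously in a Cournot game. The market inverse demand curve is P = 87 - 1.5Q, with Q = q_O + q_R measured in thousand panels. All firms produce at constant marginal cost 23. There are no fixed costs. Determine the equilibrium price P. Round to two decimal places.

A representative firm's profit is π_i = q_i(87 - 1.5Q) - 23q_i.
Setting ∂π_i/∂q_i = 0 with rivals' quantities fixed: 64 - 3q_i - (3/2)q_j = 0.
With identical firms every q_j equals q_i, so q_j = q_i and 64 = (9/2)q_i, giving q_i = 128/9.
Total output Q = 256/9, so price P = 87 - (3/2)·(256/9) = 133/3.

44.33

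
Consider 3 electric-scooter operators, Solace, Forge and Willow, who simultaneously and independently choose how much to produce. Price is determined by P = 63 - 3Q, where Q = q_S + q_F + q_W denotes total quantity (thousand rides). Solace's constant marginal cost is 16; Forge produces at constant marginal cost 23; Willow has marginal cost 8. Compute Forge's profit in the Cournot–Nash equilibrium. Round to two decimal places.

Solace's profit: π_S = (63 - 3Q)q_S - (16q_S). Setting ∂π_S/∂q_S = 0: 47 - 6q_S - 3(q_F + q_W) = 0.
Forge's first-order condition: 40 - 6q_F - 3(q_S + q_W) = 0.
Willow's first-order condition: 55 - 6q_W - 3(q_S + q_F) = 0.
Summing all 3 equations gives 142 − 12Q = 0, hence Q = 71/6.
Back-substituting: q_S = (47 − 71/2)/3 = 23/6, q_F = (40 − 71/2)/3 = 3/2, q_W = (55 − 71/2)/3 = 13/2.
Price P = 63 - 3·(71/6) = 55/2.
Forge's profit: (55/2 - 23)·(3/2) = 27/4.

6.75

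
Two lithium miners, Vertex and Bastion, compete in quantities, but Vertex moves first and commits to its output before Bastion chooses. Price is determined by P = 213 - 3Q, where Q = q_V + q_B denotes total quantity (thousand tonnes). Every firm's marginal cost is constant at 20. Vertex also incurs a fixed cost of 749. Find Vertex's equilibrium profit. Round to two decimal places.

803.04

Solve by backward induction. Given q_V, the follower Bastion maximises π_B = (213 - 3q_V - 3q_B)q_B - 20q_B.
∂π_B/∂q_B = 193 - 3q_V - 6q_B = 0 gives the reaction function q_B = (193 - 3q_V)/6.
The leader anticipates this reaction. Substituting into P = 213 - 3Q gives P = 233/2 - (3/2)q_V, so π_V = (233/2 - (3/2)q_V)q_V - 20q_V.
Leader FOC: 193/2 - 3q_V = 0, so q_V = 193/6.
Then q_B = (193 - 3·(193/6))/6 = 193/12.
Price P = 213 - 3·(193/4) = 273/4.
Vertex's profit: (273/4 - 20)·(193/6) - 749 = 803.0417.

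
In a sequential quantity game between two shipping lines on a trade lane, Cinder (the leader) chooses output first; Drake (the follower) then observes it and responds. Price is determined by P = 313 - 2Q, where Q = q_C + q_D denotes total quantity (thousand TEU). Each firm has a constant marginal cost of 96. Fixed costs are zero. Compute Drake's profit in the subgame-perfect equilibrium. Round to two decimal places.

Solve by backward induction. Given q_C, the follower Drake maximises π_D = (313 - 2q_C - 2q_D)q_D - 96q_D.
Follower FOC: 217 - 2q_C - 4q_D = 0, so q_D(q_C) = (217 - 2q_C)/4.
The leader anticipates this reaction. Substituting into P = 313 - 2Q gives P = 409/2 - q_C, so π_C = (409/2 - q_C)q_C - 96q_C.
Leader FOC: 217/2 - 2q_C = 0, so q_C = 217/4.
Then q_D = (217 - 2·(217/4))/4 = 217/8.
Price P = 313 - 2·(651/8) = 601/4.
Drake's profit: (601/4 - 96)·(217/8) = 1471.5313.

1471.53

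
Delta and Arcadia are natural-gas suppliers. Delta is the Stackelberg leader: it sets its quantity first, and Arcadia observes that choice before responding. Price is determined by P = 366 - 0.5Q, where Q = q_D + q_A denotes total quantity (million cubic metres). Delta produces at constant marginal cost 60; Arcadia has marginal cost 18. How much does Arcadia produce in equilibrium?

Solve by backward induction. Given q_D, the follower Arcadia maximises π_A = (366 - (1/2)q_D - (1/2)q_A)q_A - 18q_A.
Setting the follower's marginal profit to zero, 348 - (1/2)q_D - q_A = 0, i.e. q_A = (348 - (1/2)q_D).
The leader anticipates this reaction. Substituting into P = 366 - 0.5Q gives P = 192 - (1/4)q_D, so π_D = (192 - (1/4)q_D)q_D - 60q_D.
Maximising: ∂π_D/∂q_D = 132 - (1/2)q_D = 0, giving q_D = 264.
Then q_A = (348 - (1/2)·264) = 216.

216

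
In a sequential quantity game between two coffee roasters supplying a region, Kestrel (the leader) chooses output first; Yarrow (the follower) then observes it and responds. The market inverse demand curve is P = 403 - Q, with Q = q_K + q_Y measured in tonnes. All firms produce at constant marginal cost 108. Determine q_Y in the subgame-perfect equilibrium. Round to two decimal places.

Solve by backward induction. Given q_K, the follower Yarrow maximises π_Y = (403 - q_K - q_Y)q_Y - 108q_Y.
Setting the follower's marginal profit to zero, 295 - q_K - 2q_Y = 0, i.e. q_Y = (295 - q_K)/2.
The leader anticipates this reaction. Substituting into P = 403 - Q gives P = 511/2 - (1/2)q_K, so π_K = (511/2 - (1/2)q_K)q_K - 108q_K.
Leader FOC: 295/2 - q_K = 0, so q_K = 295/2.
Then q_Y = (295 - 295/2)/2 = 295/4.

73.75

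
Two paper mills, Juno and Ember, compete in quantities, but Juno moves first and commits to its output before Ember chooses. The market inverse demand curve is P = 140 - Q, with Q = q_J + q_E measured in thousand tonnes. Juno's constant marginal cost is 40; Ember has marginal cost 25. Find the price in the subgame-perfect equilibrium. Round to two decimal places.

61.25

The follower Ember best-responds to any q_J: π_E = (140 - Q)q_E - 25q_E.
Setting the follower's marginal profit to zero, 115 - q_J - 2q_E = 0, i.e. q_E = (115 - q_J)/2.
The leader anticipates this reaction. Substituting into P = 140 - Q gives P = 165/2 - (1/2)q_J, so π_J = (165/2 - (1/2)q_J)q_J - 40q_J.
The leader's first-order condition 85/2 - q_J = 0 yields q_J = 85/2.
Then q_E = (115 - 85/2)/2 = 145/4.
Total output Q = 315/4, so price P = 140 - 315/4 = 245/4.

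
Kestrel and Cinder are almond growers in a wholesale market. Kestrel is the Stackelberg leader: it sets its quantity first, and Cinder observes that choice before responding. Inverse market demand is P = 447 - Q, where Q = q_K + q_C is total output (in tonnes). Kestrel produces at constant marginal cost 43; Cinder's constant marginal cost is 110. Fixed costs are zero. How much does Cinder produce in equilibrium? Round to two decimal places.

50.75

Solve by backward induction. Given q_K, the follower Cinder maximises π_C = (447 - q_K - q_C)q_C - 110q_C.
Setting the follower's marginal profit to zero, 337 - q_K - 2q_C = 0, i.e. q_C = (337 - q_K)/2.
The leader anticipates this reaction. Substituting into P = 447 - Q gives P = 557/2 - (1/2)q_K, so π_K = (557/2 - (1/2)q_K)q_K - 43q_K.
Maximising: ∂π_K/∂q_K = 471/2 - q_K = 0, giving q_K = 471/2.
Then q_C = (337 - 471/2)/2 = 203/4.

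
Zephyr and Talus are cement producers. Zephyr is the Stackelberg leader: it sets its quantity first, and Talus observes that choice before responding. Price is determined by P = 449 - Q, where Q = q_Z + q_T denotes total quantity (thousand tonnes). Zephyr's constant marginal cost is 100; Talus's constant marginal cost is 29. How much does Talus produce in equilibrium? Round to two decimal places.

Solve by backward induction. Given q_Z, the follower Talus maximises π_T = (449 - q_Z - q_T)q_T - 29q_T.
Follower FOC: 420 - q_Z - 2q_T = 0, so q_T(q_Z) = (420 - q_Z)/2.
The leader anticipates this reaction. Substituting into P = 449 - Q gives P = 239 - (1/2)q_Z, so π_Z = (239 - (1/2)q_Z)q_Z - 100q_Z.
The leader's first-order condition 139 - q_Z = 0 yields q_Z = 139.
Then q_T = (420 - 139)/2 = 281/2.

140.50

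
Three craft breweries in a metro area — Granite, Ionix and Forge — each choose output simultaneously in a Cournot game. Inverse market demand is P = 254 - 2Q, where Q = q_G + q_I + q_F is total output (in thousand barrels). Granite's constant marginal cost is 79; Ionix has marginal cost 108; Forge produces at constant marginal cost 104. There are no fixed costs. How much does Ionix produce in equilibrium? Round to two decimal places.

14.13

Granite's profit: π_G = (254 - 2Q)q_G - (79q_G). Setting ∂π_G/∂q_G = 0: 175 - 4q_G - 2(q_I + q_F) = 0.
Ionix's first-order condition: 146 - 4q_I - 2(q_G + q_F) = 0.
Forge's first-order condition: 150 - 4q_F - 2(q_G + q_I) = 0.
Adding the 3 first-order conditions: 471 − 8Q = 0, so Q = 471/8.
Back-substituting: q_G = (175 − 471/4)/2 = 229/8, q_I = (146 − 471/4)/2 = 113/8, q_F = (150 − 471/4)/2 = 129/8.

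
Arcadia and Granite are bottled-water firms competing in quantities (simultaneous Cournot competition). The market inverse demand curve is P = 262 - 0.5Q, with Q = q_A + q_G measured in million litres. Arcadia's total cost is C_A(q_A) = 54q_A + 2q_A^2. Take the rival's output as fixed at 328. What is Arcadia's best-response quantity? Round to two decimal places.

8.80

With the rival's output fixed at 328, Arcadia's profit is π_A = (262 - (1/2)·328 - (1/2)q_A)q_A - (54q_A + 2q_A²) = (98 - (1/2)q_A)q_A - (54q_A + 2q_A²).
∂π_A/∂q_A = 44 - 5q_A = 0, so q_A = 44/5.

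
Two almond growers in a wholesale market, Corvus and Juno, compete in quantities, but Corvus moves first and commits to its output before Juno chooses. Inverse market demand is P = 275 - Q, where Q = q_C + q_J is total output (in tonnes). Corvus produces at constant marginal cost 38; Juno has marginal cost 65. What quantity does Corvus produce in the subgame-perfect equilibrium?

132

Solve by backward induction. Given q_C, the follower Juno maximises π_J = (275 - q_C - q_J)q_J - 65q_J.
∂π_J/∂q_J = 210 - q_C - 2q_J = 0 gives the reaction function q_J = (210 - q_C)/2.
The leader anticipates this reaction. Substituting into P = 275 - Q gives P = 170 - (1/2)q_C, so π_C = (170 - (1/2)q_C)q_C - 38q_C.
Maximising: ∂π_C/∂q_C = 132 - q_C = 0, giving q_C = 132.
Then q_J = (210 - 132)/2 = 39.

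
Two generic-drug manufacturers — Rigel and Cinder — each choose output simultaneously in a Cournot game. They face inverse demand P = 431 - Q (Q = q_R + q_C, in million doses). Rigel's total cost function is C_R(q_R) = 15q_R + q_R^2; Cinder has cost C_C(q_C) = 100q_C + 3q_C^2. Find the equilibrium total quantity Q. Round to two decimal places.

125.97

Rigel's profit: π_R = (431 - Q)q_R - (15q_R + q_R²). Setting ∂π_R/∂q_R = 0: 416 - 4q_R - (q_C) = 0.
Cinder's profit: π_C = (431 - Q)q_C - (100q_C + 3q_C²). Setting ∂π_C/∂q_C = 0: 331 - 8q_C - (q_R) = 0.
Best responses: q_R = (416 - q_C)/4, q_C = (331 - q_R)/8.
Solving the pair: q_R = 96.6774, q_C = 908/31.
Total output Q = 96.6774 + 908/31 = 125.9677.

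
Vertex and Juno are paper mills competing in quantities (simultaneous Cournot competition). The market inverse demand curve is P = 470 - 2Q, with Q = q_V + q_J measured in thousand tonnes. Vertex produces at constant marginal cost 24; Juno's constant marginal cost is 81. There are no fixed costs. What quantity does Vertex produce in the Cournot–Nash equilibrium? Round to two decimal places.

83.83

Vertex's profit: π_V = (470 - 2Q)q_V - (24q_V). Setting ∂π_V/∂q_V = 0: 446 - 4q_V - 2(q_J) = 0.
Juno's profit: π_J = (470 - 2Q)q_J - (81q_J). Setting ∂π_J/∂q_J = 0: 389 - 4q_J - 2(q_V) = 0.
Rearranging gives the reaction functions q_V = (446 - 2q_J)/4 and q_J = (389 - 2q_V)/4.
Substituting one into the other gives q_V = 503/6 and q_J = 166/3.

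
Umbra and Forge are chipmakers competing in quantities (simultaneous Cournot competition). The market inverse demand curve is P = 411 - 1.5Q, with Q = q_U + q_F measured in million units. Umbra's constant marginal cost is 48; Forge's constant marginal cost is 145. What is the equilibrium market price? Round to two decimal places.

Umbra's profit: π_U = (411 - 1.5Q)q_U - (48q_U). Setting ∂π_U/∂q_U = 0: 363 - 3q_U - (3/2)(q_F) = 0.
Forge's profit: π_F = (411 - 1.5Q)q_F - (145q_F). Setting ∂π_F/∂q_F = 0: 266 - 3q_F - (3/2)(q_U) = 0.
So q_U = (363 - (3/2)q_F)/3 and q_F = (266 - (3/2)q_U)/3.
Solving the pair: q_U = 920/9, q_F = 338/9.
Total output Q = 1258/9, so price P = 411 - (3/2)·(1258/9) = 604/3.

201.33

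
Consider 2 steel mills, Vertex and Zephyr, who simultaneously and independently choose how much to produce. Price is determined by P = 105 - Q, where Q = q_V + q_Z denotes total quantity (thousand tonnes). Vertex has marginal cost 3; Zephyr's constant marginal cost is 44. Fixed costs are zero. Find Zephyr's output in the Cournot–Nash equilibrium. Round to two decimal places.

6.67

Vertex's profit: π_V = (105 - Q)q_V - (3q_V). Setting ∂π_V/∂q_V = 0: 102 - 2q_V - (q_Z) = 0.
Zephyr's profit: π_Z = (105 - Q)q_Z - (44q_Z). Setting ∂π_Z/∂q_Z = 0: 61 - 2q_Z - (q_V) = 0.
So q_V = (102 - q_Z)/2 and q_Z = (61 - q_V)/2.
Substituting one into the other gives q_V = 143/3 and q_Z = 20/3.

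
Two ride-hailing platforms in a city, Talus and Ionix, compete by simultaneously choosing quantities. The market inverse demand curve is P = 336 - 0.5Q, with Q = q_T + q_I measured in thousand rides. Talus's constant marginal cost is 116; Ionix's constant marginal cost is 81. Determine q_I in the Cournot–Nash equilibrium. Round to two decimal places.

Talus's profit: π_T = (336 - 0.5Q)q_T - (116q_T). Setting ∂π_T/∂q_T = 0: 220 - q_T - (1/2)(q_I) = 0.
Ionix's first-order condition: 255 - q_I - (1/2)(q_T) = 0.
Rearranging gives the reaction functions q_T = (220 - (1/2)q_I) and q_I = (255 - (1/2)q_T).
Substituting one into the other gives q_T = 370/3 and q_I = 580/3.

193.33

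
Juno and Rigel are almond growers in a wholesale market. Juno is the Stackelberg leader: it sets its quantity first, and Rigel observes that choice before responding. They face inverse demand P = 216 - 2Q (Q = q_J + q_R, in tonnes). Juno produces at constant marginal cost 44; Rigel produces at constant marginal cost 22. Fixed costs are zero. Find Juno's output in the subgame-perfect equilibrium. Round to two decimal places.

37.50

Solve by backward induction. Given q_J, the follower Rigel maximises π_R = (216 - 2q_J - 2q_R)q_R - 22q_R.
Setting the follower's marginal profit to zero, 194 - 2q_J - 4q_R = 0, i.e. q_R = (194 - 2q_J)/4.
Juno substitutes q_R(q_J) into its own profit: π_J = q_J(216 - 2q_J - (194 - 2q_J)/2) - 44q_J = (119 - q_J)q_J - 44q_J.
Maximising: ∂π_J/∂q_J = 75 - 2q_J = 0, giving q_J = 75/2.
Then q_R = (194 - 2·(75/2))/4 = 119/4.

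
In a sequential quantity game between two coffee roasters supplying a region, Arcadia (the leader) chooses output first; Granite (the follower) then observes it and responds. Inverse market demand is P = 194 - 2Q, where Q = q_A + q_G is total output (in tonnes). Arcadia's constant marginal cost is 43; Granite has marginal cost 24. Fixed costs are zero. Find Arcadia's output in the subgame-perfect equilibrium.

33

The follower Granite best-responds to any q_A: π_G = (194 - 2Q)q_G - 24q_G.
∂π_G/∂q_G = 170 - 2q_A - 4q_G = 0 gives the reaction function q_G = (170 - 2q_A)/4.
The leader anticipates this reaction. Substituting into P = 194 - 2Q gives P = 109 - q_A, so π_A = (109 - q_A)q_A - 43q_A.
The leader's first-order condition 66 - 2q_A = 0 yields q_A = 33.
Then q_G = (170 - 2·33)/4 = 26.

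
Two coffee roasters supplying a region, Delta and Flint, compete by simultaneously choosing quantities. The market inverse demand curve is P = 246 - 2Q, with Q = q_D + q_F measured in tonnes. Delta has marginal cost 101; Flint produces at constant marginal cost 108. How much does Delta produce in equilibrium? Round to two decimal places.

25.33

Delta's profit: π_D = (246 - 2Q)q_D - (101q_D). Setting ∂π_D/∂q_D = 0: 145 - 4q_D - 2(q_F) = 0.
Flint's profit: π_F = (246 - 2Q)q_F - (108q_F). Setting ∂π_F/∂q_F = 0: 138 - 4q_F - 2(q_D) = 0.
So q_D = (145 - 2q_F)/4 and q_F = (138 - 2q_D)/4.
Substituting one into the other gives q_D = 76/3 and q_F = 131/6.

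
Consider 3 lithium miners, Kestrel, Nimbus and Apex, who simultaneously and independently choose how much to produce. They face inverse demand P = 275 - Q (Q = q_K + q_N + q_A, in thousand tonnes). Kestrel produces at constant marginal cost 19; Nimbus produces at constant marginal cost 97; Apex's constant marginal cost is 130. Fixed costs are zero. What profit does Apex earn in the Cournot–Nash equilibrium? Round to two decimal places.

0.06

Kestrel's profit: π_K = (275 - Q)q_K - (19q_K). Setting ∂π_K/∂q_K = 0: 256 - 2q_K - (q_N + q_A) = 0.
Nimbus's first-order condition: 178 - 2q_N - (q_K + q_A) = 0.
Apex's first-order condition: 145 - 2q_A - (q_K + q_N) = 0.
Adding the 3 conditions: 579 − 2Q − 2Q = 0, i.e. Q = 579/4.
Back-substituting: q_K = (256 − 579/4) = 445/4, q_N = (178 − 579/4) = 133/4, q_A = (145 − 579/4) = 1/4.
Price P = 275 - 579/4 = 521/4.
Apex's profit: (521/4 - 130)·(1/4) = 1/16.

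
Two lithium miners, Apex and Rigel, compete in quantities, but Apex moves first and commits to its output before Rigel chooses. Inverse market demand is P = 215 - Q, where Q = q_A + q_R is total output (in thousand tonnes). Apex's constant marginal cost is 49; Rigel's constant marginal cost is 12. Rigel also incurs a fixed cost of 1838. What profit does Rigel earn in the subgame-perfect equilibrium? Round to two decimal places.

Solve by backward induction. Given q_A, the follower Rigel maximises π_R = (215 - q_A - q_R)q_R - 12q_R.
Setting the follower's marginal profit to zero, 203 - q_A - 2q_R = 0, i.e. q_R = (203 - q_A)/2.
The leader anticipates this reaction. Substituting into P = 215 - Q gives P = 227/2 - (1/2)q_A, so π_A = (227/2 - (1/2)q_A)q_A - 49q_A.
Leader FOC: 129/2 - q_A = 0, so q_A = 129/2.
Then q_R = (203 - 129/2)/2 = 277/4.
Price P = 215 - 535/4 = 325/4.
Rigel's profit: (325/4 - 12)·(277/4) - 1838 = 2957.5625.

2957.56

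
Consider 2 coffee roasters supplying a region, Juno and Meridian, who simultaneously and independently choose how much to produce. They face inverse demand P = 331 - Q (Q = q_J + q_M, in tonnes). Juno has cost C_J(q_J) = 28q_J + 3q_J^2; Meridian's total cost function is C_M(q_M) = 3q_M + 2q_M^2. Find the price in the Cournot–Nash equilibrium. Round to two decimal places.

249.91

Juno's profit: π_J = (331 - Q)q_J - (28q_J + 3q_J²). Setting ∂π_J/∂q_J = 0: 303 - 8q_J - (q_M) = 0.
Meridian's first-order condition: 328 - 6q_M - (q_J) = 0.
So q_J = (303 - q_M)/8 and q_M = (328 - q_J)/6.
Substituting one into the other gives q_J = 1490/47 and q_M = 49.3830.
Total output Q = 81.0851, so price P = 331 - 81.0851 = 249.9149.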